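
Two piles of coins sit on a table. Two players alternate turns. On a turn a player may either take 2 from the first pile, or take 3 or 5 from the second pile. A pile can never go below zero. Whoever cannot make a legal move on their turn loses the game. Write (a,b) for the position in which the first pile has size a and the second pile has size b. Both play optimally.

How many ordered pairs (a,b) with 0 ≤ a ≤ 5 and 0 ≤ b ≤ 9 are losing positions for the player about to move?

Label each position W (a win for the player to move) or L (a loss). A position with no legal move is L; any other position is W exactly when some move reaches an L, and L when every move reaches a W.
Every move lowers a or b (never raises either), so fill the grid row by row in increasing a, and left to right within a row: each cell's successors are then already labelled.
      b=0  b=1  b=2  b=3  b=4  b=5  b=6  b=7  b=8  b=9
a=0:    L    L    L    W    W    W    W    W    L    L
a=1:    L    L    L    W    W    W    W    W    L    L
a=2:    W    W    W    L    L    L    W    W    W    W
a=3:    W    W    W    L    L    L    W    W    W    W
a=4:    L    L    L    W    W    W    W    W    L    L
a=5:    L    L    L    W    W    W    W    W    L    L
Cells with no legal move (terminal, hence L): (0,0), (0,1), (0,2), (1,0), (1,1), (1,2).
The remaining L cells, each justified by listing all of its moves:
(0,8): only reaches (0,5)(W), (0,3)(W), all W → L
(0,9): only reaches (0,6)(W), (0,4)(W), all W → L
(1,8): only reaches (1,5)(W), (1,3)(W), all W → L
(1,9): only reaches (1,6)(W), (1,4)(W), all W → L
(2,3): only reaches (0,3)(W), (2,0)(W), all W → L
(2,4): only reaches (0,4)(W), (2,1)(W), all W → L
(2,5): only reaches (0,5)(W), (2,2)(W), (2,0)(W), all W → L
(3,3): only reaches (1,3)(W), (3,0)(W), all W → L
(3,4): only reaches (1,4)(W), (3,1)(W), all W → L
(3,5): only reaches (1,5)(W), (3,2)(W), (3,0)(W), all W → L
(4,0): only reaches (2,0)(W), which is W → L
(4,1): only reaches (2,1)(W), which is W → L
(4,2): only reaches (2,2)(W), which is W → L
(4,8): only reaches (2,8)(W), (4,5)(W), (4,3)(W), all W → L
(4,9): only reaches (2,9)(W), (4,6)(W), (4,4)(W), all W → L
(5,0): only reaches (3,0)(W), which is W → L
(5,1): only reaches (3,1)(W), which is W → L
(5,2): only reaches (3,2)(W), which is W → L
(5,8): only reaches (3,8)(W), (5,5)(W), (5,3)(W), all W → L
(5,9): only reaches (3,9)(W), (5,6)(W), (5,4)(W), all W → L
Every other cell has at least one move into one of the L cells above, so it is W.
L cells per row: a=0: 5, a=1: 5, a=2: 3, a=3: 3, a=4: 5, a=5: 5; total 26.

26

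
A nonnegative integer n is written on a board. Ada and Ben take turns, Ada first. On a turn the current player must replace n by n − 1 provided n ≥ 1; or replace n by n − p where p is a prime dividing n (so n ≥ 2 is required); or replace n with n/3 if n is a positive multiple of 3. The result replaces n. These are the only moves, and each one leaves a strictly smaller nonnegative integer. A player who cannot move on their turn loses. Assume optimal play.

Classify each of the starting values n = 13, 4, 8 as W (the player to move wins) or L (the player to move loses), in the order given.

13: W, 4: L, 8: L

Build the W/L table. Terminal = L. A non-terminal position is W if it has a move to some L; otherwise it is L.
n=0: no move → L
n=1: →0(L), so W
n=2: →0(L), so W
n=3: →0(L), so W
n=4: →2(W), 3(W) — all W, so L
n=5: →0(L), so W
n=6: →4(L), so W
n=7: →0(L), so W
n=8: →6(W), 7(W) — all W, so L
n=9: →8(L), so W
n=10: →8(L), so W
n=11: →0(L), so W
n=12: →4(L), so W
n=13: →0(L), so W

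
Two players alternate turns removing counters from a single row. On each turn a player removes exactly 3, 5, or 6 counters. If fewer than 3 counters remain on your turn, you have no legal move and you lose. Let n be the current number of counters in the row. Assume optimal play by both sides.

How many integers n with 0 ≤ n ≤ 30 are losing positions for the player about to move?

12

Work bottom-up. With no move the player to move loses. Otherwise the position is W if at least one move leads to an L position for the opponent, and L if every move leads to a W.
n=0: no move → L
n=1: no move → L
n=2: no move → L
n=3: can move to 0, which is L ⇒ W
n=4: can move to 1, which is L ⇒ W
n=5: can move to 2, which is L ⇒ W
n=6: can move to 1, which is L ⇒ W
n=7: can move to 2, which is L ⇒ W
n=8: can move to 2, which is L ⇒ W
n=9: moves to 6(W), 4(W), 3(W); every one is W ⇒ L
n=10: moves to 7(W), 5(W), 4(W); every one is W ⇒ L
n=11: moves to 8(W), 6(W), 5(W); every one is W ⇒ L
n=12: can move to 9, which is L ⇒ W
n=13: can move to 10, which is L ⇒ W
n=14: can move to 11, which is L ⇒ W
n=15: can move to 10, which is L ⇒ W
n=16: can move to 11, which is L ⇒ W
n=17: can move to 11, which is L ⇒ W
n=18: moves to 15(W), 13(W), 12(W); every one is W ⇒ L
n=19: moves to 16(W), 14(W), 13(W); every one is W ⇒ L
n=20: moves to 17(W), 15(W), 14(W); every one is W ⇒ L
n=21: can move to 18, which is L ⇒ W
n=22: can move to 19, which is L ⇒ W
n=23: can move to 20, which is L ⇒ W
n=24: can move to 19, which is L ⇒ W
n=25: can move to 20, which is L ⇒ W
n=26: can move to 20, which is L ⇒ W
n=27: moves to 24(W), 22(W), 21(W); every one is W ⇒ L
n=28: moves to 25(W), 23(W), 22(W); every one is W ⇒ L
n=29: moves to 26(W), 24(W), 23(W); every one is W ⇒ L
n=30: can move to 27, which is L ⇒ W
L entries with 0 ≤ n ≤ 30: n = 0, 1, 2, 9, 10, 11, 18, 19, 20, 27, 28, 29; that makes 12.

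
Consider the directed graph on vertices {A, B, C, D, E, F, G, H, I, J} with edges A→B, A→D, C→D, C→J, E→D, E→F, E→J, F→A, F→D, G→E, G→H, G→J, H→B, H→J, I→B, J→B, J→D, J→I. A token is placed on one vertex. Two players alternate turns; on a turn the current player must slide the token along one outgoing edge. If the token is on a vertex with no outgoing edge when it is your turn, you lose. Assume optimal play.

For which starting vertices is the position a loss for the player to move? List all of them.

B, D, G

Positions with no move are L. A position that does have a move is losing for the player to move precisely when every available move leads to a winning position for the opponent. Fill in the labels:
Every edge goes from a vertex to one that appears earlier in the order B, D, A, I, J, F, E, H, G, C, so processing vertices in that order labels each vertex after all of its successors.
B: no outgoing edge → L
D: no outgoing edge → L
A: can move to D, which is L ⇒ W
I: can move to B, which is L ⇒ W
J: can move to D, which is L ⇒ W
F: can move to D, which is L ⇒ W
E: can move to D, which is L ⇒ W
H: can move to B, which is L ⇒ W
G: moves to H(W), E(W), J(W); every one is W ⇒ L
C: can move to D, which is L ⇒ W
Reading off the rows marked L gives the requested list; there are 3 such vertices.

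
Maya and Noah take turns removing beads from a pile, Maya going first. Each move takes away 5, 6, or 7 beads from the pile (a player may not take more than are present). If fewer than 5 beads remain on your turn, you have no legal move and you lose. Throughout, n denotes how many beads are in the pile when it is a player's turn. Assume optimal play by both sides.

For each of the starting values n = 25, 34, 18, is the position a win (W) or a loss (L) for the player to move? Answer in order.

Label each position W (a win for the player to move) or L (a loss). A position with no legal move is L; any other position is W exactly when some move reaches an L, and L when every move reaches a W.
n=0: no move → L
n=1: no move → L
n=2: no move → L
n=3: no move → L
n=4: no move → L
n=5: W (go to 0, an L position)
n=6: W (go to 1, an L position)
n=7: W (go to 2, an L position)
n=8: W (go to 3, an L position)
n=9: W (go to 4, an L position)
n=10: W (go to 4, an L position)
n=11: W (go to 4, an L position)
n=12: L (options 7(W), 6(W), 5(W) are all W)
n=13: L (options 8(W), 7(W), 6(W) are all W)
n=14: L (options 9(W), 8(W), 7(W) are all W)
n=15: L (options 10(W), 9(W), 8(W) are all W)
n=16: L (options 11(W), 10(W), 9(W) are all W)
n=17: W (go to 12, an L position)
n=18: W (go to 13, an L position)
n=19: W (go to 14, an L position)
n=20: W (go to 15, an L position)
n=21: W (go to 16, an L position)
n=22: W (go to 16, an L position)
n=23: W (go to 16, an L position)
n=24: L (options 19(W), 18(W), 17(W) are all W)
n=25: L (options 20(W), 19(W), 18(W) are all W)
n=26: L (options 21(W), 20(W), 19(W) are all W)
n=27: L (options 22(W), 21(W), 20(W) are all W)
n=28: L (options 23(W), 22(W), 21(W) are all W)
n=29: W (go to 24, an L position)
n=30: W (go to 25, an L position)
n=31: W (go to 26, an L position)
n=32: W (go to 27, an L position)
n=33: W (go to 28, an L position)
n=34: W (go to 28, an L position)

25: L, 34: W, 18: W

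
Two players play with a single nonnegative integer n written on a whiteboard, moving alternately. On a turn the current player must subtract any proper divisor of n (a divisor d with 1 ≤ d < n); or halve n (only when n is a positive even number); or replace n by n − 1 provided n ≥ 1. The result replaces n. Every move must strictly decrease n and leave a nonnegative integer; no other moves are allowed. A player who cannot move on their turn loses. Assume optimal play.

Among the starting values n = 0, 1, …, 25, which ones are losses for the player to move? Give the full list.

Build the W/L table. Terminal = L. A non-terminal position is W if it has a move to some L; otherwise it is L.
n=0: no move → L
n=1: reaches L-position 0 → W
n=2: only reaches 1(W), which is W → L
n=3: reaches L-position 2 → W
n=4: reaches L-position 2 → W
n=5: only reaches 4(W), which is W → L
n=6: reaches L-position 5 → W
n=7: only reaches 6(W), which is W → L
n=8: reaches L-position 7 → W
n=9: only reaches 6(W), 8(W), all W → L
n=10: reaches L-position 5 → W
n=11: only reaches 10(W), which is W → L
n=12: reaches L-position 9 → W
n=13: only reaches 12(W), which is W → L
n=14: reaches L-position 7 → W
n=15: only reaches 10(W), 12(W), 14(W), all W → L
n=16: reaches L-position 15 → W
n=17: only reaches 16(W), which is W → L
n=18: reaches L-position 9 → W
n=19: only reaches 18(W), which is W → L
n=20: reaches L-position 15 → W
n=21: only reaches 14(W), 18(W), 20(W), all W → L
n=22: reaches L-position 11 → W
n=23: only reaches 22(W), which is W → L
n=24: reaches L-position 21 → W
n=25: only reaches 20(W), 24(W), all W → L
Reading off the rows marked L gives the requested list; there are 13 such values of n.

0, 2, 5, 7, 9, 11, 13, 15, 17, 19, 21, 23, 25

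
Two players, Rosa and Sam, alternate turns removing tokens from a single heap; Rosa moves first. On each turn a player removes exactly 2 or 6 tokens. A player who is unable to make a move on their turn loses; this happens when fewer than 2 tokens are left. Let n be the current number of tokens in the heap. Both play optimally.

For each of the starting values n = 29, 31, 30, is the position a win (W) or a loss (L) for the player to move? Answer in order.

Classify positions by backward induction: terminal positions (no move available) are L. From any other position, the mover wins iff some move reaches an L.
n=0: no move → L
n=1: no move → L
n=2: can move to 0, which is L ⇒ W
n=3: can move to 1, which is L ⇒ W
n=4: the only move is to 2(W), a W ⇒ L
n=5: the only move is to 3(W), a W ⇒ L
n=6: can move to 4, which is L ⇒ W
n=7: can move to 5, which is L ⇒ W
n=8: moves to 6(W), 2(W); every one is W ⇒ L
n=9: moves to 7(W), 3(W); every one is W ⇒ L
n=10: can move to 8, which is L ⇒ W
n=11: can move to 9, which is L ⇒ W
n=12: moves to 10(W), 6(W); every one is W ⇒ L
n=13: moves to 11(W), 7(W); every one is W ⇒ L
n=14: can move to 12, which is L ⇒ W
n=15: can move to 13, which is L ⇒ W
n=16: moves to 14(W), 10(W); every one is W ⇒ L
n=17: moves to 15(W), 11(W); every one is W ⇒ L
n=18: can move to 16, which is L ⇒ W
n=19: can move to 17, which is L ⇒ W
n=20: moves to 18(W), 14(W); every one is W ⇒ L
n=21: moves to 19(W), 15(W); every one is W ⇒ L
n=22: can move to 20, which is L ⇒ W
n=23: can move to 21, which is L ⇒ W
n=24: moves to 22(W), 18(W); every one is W ⇒ L
n=25: moves to 23(W), 19(W); every one is W ⇒ L
n=26: can move to 24, which is L ⇒ W
n=27: can move to 25, which is L ⇒ W
n=28: moves to 26(W), 22(W); every one is W ⇒ L
n=29: moves to 27(W), 23(W); every one is W ⇒ L
n=30: can move to 28, which is L ⇒ W
n=31: can move to 29, which is L ⇒ W

29: L, 31: W, 30: W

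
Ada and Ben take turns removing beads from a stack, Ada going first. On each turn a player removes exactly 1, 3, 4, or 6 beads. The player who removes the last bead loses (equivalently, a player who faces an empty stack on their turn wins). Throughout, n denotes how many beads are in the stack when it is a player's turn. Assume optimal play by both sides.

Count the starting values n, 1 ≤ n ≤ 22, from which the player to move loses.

Compute win/loss labels from the base case upward. A position with no move is W. Any other position is W if it can reach an L in one move, else L.
n=0: no move; the opponent has just taken the last bead and therefore loses → W
n=1: the only move is to 0(W), a W ⇒ L
n=2: can move to 1, which is L ⇒ W
n=3: moves to 2(W), 0(W); every one is W ⇒ L
n=4: can move to 3, which is L ⇒ W
n=5: can move to 1, which is L ⇒ W
n=6: can move to 3, which is L ⇒ W
n=7: can move to 3, which is L ⇒ W
n=8: moves to 7(W), 5(W), 4(W), 2(W); every one is W ⇒ L
n=9: can move to 8, which is L ⇒ W
n=10: moves to 9(W), 7(W), 6(W), 4(W); every one is W ⇒ L
n=11: can move to 10, which is L ⇒ W
n=12: can move to 8, which is L ⇒ W
n=13: can move to 10, which is L ⇒ W
n=14: can move to 10, which is L ⇒ W
n=15: moves to 14(W), 12(W), 11(W), 9(W); every one is W ⇒ L
n=16: can move to 15, which is L ⇒ W
n=17: moves to 16(W), 14(W), 13(W), 11(W); every one is W ⇒ L
n=18: can move to 17, which is L ⇒ W
n=19: can move to 15, which is L ⇒ W
n=20: can move to 17, which is L ⇒ W
n=21: can move to 17, which is L ⇒ W
n=22: moves to 21(W), 19(W), 18(W), 16(W); every one is W ⇒ L
L entries with 1 ≤ n ≤ 22 (the range starts at n=1): n = 1, 3, 8, 10, 15, 17, 22; that makes 7.

7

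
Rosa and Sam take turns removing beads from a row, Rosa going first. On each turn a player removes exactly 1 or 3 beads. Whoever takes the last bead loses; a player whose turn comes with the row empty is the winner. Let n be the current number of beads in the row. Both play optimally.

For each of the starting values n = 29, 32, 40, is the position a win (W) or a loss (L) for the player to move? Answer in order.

29: L, 32: W, 40: W

Label each position W (a win for the player to move) or L (a loss). A position with no legal move is W; any other position is W exactly when some move reaches an L, and L when every move reaches a W.
n=0: no move; the opponent has just taken the last bead and therefore loses → W
n=1: the only move is to 0(W), a W ⇒ L
n=2: can move to 1, which is L ⇒ W
n=3: moves to 2(W), 0(W); every one is W ⇒ L
n=4: can move to 3, which is L ⇒ W
n=5: moves to 4(W), 2(W); every one is W ⇒ L
n=6: can move to 5, which is L ⇒ W
n=7: moves to 6(W), 4(W); every one is W ⇒ L
n=8: can move to 7, which is L ⇒ W
n=9: moves to 8(W), 6(W); every one is W ⇒ L
n=10: can move to 9, which is L ⇒ W
n=11: moves to 10(W), 8(W); every one is W ⇒ L
n=12: can move to 11, which is L ⇒ W
n=13: moves to 12(W), 10(W); every one is W ⇒ L
n=14: can move to 13, which is L ⇒ W
n=15: moves to 14(W), 12(W); every one is W ⇒ L
n=16: can move to 15, which is L ⇒ W
n=17: moves to 16(W), 14(W); every one is W ⇒ L
n=18: can move to 17, which is L ⇒ W
n=19: moves to 18(W), 16(W); every one is W ⇒ L
n=20: can move to 19, which is L ⇒ W
n=21: moves to 20(W), 18(W); every one is W ⇒ L
n=22: can move to 21, which is L ⇒ W
n=23: moves to 22(W), 20(W); every one is W ⇒ L
n=24: can move to 23, which is L ⇒ W
n=25: moves to 24(W), 22(W); every one is W ⇒ L
n=26: can move to 25, which is L ⇒ W
n=27: moves to 26(W), 24(W); every one is W ⇒ L
n=28: can move to 27, which is L ⇒ W
n=29: moves to 28(W), 26(W); every one is W ⇒ L
n=30: can move to 29, which is L ⇒ W
n=31: moves to 30(W), 28(W); every one is W ⇒ L
n=32: can move to 31, which is L ⇒ W
n=33: moves to 32(W), 30(W); every one is W ⇒ L
n=34: can move to 33, which is L ⇒ W
n=35: moves to 34(W), 32(W); every one is W ⇒ L
n=36: can move to 35, which is L ⇒ W
n=37: moves to 36(W), 34(W); every one is W ⇒ L
n=38: can move to 37, which is L ⇒ W
n=39: moves to 38(W), 36(W); every one is W ⇒ L
n=40: can move to 39, which is L ⇒ W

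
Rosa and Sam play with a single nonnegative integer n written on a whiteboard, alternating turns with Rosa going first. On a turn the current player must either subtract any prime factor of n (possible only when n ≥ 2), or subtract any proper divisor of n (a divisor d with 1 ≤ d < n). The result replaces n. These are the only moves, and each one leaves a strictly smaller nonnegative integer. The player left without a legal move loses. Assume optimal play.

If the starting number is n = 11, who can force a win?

Label each position W (a win for the player to move) or L (a loss). A position with no legal move is L; any other position is W exactly when some move reaches an L, and L when every move reaches a W.
n=0: no move → L
n=1: no move → L
n=2: W (go to 0, an L position)
n=3: W (go to 0, an L position)
n=4: L (options 2(W), 3(W) are all W)
n=5: W (go to 0, an L position)
n=6: W (go to 4, an L position)
n=7: W (go to 0, an L position)
n=8: W (go to 4, an L position)
n=9: L (options 6(W), 8(W) are all W)
n=10: W (go to 9, an L position)
n=11: W (go to 0, an L position)
The starting position 11 is W: Rosa should move to 0, handing over an L position.

Rosa wins.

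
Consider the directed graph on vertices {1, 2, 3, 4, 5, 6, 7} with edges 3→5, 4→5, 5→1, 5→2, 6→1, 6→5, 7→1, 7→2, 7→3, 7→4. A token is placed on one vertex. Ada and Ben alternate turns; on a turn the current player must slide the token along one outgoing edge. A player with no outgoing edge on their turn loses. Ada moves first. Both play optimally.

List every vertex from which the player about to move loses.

1, 2, 3, 4

Work bottom-up. With no move the player to move loses. Otherwise the position is W if at least one move leads to an L position for the opponent, and L if every move leads to a W.
Every edge goes from a vertex to one that appears earlier in the order 2, 1, 5, 6, 3, 4, 7, so processing vertices in that order labels each vertex after all of its successors.
2: no outgoing edge → L
1: no outgoing edge → L
5: W (go to 1, an L position)
6: W (go to 1, an L position)
3: L (sole option 5(W) is W)
4: L (sole option 5(W) is W)
7: W (go to 4, an L position)
The losing starting vertices are exactly the entries labelled L in this table (4 of them).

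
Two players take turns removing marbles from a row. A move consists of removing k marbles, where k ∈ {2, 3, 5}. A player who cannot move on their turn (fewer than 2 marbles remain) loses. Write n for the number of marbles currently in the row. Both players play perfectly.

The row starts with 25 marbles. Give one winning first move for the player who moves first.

Remove 3, leaving 22.

Compute win/loss labels from the base case upward. A position with no move is L. Any other position is W if it can reach an L in one move, else L.
n=0: no move → L
n=1: no move → L
n=2: →0(L), so W
n=3: →1(L), so W
n=4: →1(L), so W
n=5: →0(L), so W
n=6: →1(L), so W
n=7: →5(W), 4(W), 2(W) — all W, so L
n=8: →6(W), 5(W), 3(W) — all W, so L
n=9: →7(L), so W
n=10: →8(L), so W
n=11: →8(L), so W
n=12: →7(L), so W
n=13: →8(L), so W
n=14: →12(W), 11(W), 9(W) — all W, so L
n=15: →13(W), 12(W), 10(W) — all W, so L
n=16: →14(L), so W
n=17: →15(L), so W
n=18: →15(L), so W
n=19: →14(L), so W
n=20: →15(L), so W
n=21: →19(W), 18(W), 16(W) — all W, so L
n=22: →20(W), 19(W), 17(W) — all W, so L
n=23: →21(L), so W
n=24: →22(L), so W
n=25: →22(L), so W
From 25, the L positions reachable in one move are: 22.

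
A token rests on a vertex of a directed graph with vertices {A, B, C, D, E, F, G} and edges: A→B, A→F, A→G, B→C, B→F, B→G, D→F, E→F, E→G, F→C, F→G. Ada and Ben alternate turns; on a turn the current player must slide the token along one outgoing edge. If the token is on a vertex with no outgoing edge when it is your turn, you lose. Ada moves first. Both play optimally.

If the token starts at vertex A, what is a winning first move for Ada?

Work bottom-up. With no move the player to move loses. Otherwise the position is W if at least one move leads to an L position for the opponent, and L if every move leads to a W.
Every edge goes from a vertex to one that appears earlier in the order G, C, F, B, E, D, A, so processing vertices in that order labels each vertex after all of its successors.
G: no outgoing edge → L
C: no outgoing edge → L
F: can move to C, which is L ⇒ W
B: can move to C, which is L ⇒ W
E: can move to G, which is L ⇒ W
D: the only move is to F(W), a W ⇒ L
A: can move to G, which is L ⇒ W
From A, the L positions reachable in one move are: G.

Move to G.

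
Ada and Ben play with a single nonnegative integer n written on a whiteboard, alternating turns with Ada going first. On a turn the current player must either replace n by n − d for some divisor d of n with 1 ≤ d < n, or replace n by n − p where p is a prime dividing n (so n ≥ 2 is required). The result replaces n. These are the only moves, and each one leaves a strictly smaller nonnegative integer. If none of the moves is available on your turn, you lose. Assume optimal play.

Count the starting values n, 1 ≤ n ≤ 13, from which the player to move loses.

3

Compute win/loss labels from the base case upward. A position with no move is L. Any other position is W if it can reach an L in one move, else L.
n=0: no move → L
n=1: no move → L
n=2: W (go to 0, an L position)
n=3: W (go to 0, an L position)
n=4: L (options 2(W), 3(W) are all W)
n=5: W (go to 0, an L position)
n=6: W (go to 4, an L position)
n=7: W (go to 0, an L position)
n=8: W (go to 4, an L position)
n=9: L (options 6(W), 8(W) are all W)
n=10: W (go to 9, an L position)
n=11: W (go to 0, an L position)
n=12: W (go to 9, an L position)
n=13: W (go to 0, an L position)
L entries with 1 ≤ n ≤ 13 (n=0 is outside the asked range and is not counted): n = 1, 4, 9; that makes 3.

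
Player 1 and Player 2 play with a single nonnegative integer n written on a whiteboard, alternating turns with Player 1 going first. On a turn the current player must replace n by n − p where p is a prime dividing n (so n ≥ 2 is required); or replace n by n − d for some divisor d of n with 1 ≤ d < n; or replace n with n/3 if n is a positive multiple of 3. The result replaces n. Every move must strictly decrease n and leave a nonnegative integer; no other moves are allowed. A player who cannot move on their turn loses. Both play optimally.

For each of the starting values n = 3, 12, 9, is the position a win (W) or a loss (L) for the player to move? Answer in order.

3: W, 12: W, 9: L

Compute win/loss labels from the base case upward. A position with no move is L. Any other position is W if it can reach an L in one move, else L.
n=0: no move → L
n=1: no move → L
n=2: W (go to 0, an L position)
n=3: W (go to 0, an L position)
n=4: L (options 2(W), 3(W) are all W)
n=5: W (go to 0, an L position)
n=6: W (go to 4, an L position)
n=7: W (go to 0, an L position)
n=8: W (go to 4, an L position)
n=9: L (options 3(W), 6(W), 8(W) are all W)
n=10: W (go to 9, an L position)
n=11: W (go to 0, an L position)
n=12: W (go to 4, an L position)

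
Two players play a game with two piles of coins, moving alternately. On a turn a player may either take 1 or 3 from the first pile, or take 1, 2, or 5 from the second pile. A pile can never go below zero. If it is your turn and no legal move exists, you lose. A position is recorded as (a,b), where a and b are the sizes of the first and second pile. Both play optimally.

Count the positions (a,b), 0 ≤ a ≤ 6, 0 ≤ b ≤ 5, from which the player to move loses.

14

Label each position W (a win for the player to move) or L (a loss). A position with no legal move is L; any other position is W exactly when some move reaches an L, and L when every move reaches a W.
Every move lowers a or b (never raises either), so fill the grid row by row in increasing a, and left to right within a row: each cell's successors are then already labelled.
      b=0  b=1  b=2  b=3  b=4  b=5
a=0:    L    W    W    L    W    W
a=1:    W    L    W    W    L    W
a=2:    L    W    W    L    W    W
a=3:    W    L    W    W    L    W
a=4:    L    W    W    L    W    W
a=5:    W    L    W    W    L    W
a=6:    L    W    W    L    W    W
Cells with no legal move (terminal, hence L): (0,0).
The remaining L cells, each justified by listing all of its moves:
(0,3): L (options (0,2)(W), (0,1)(W) are all W)
(1,1): L (options (0,1)(W), (1,0)(W) are all W)
(1,4): L (options (0,4)(W), (1,3)(W), (1,2)(W) are all W)
(2,0): L (sole option (1,0)(W) is W)
(2,3): L (options (1,3)(W), (2,2)(W), (2,1)(W) are all W)
(3,1): L (options (2,1)(W), (0,1)(W), (3,0)(W) are all W)
(3,4): L (options (2,4)(W), (0,4)(W), (3,3)(W), (3,2)(W) are all W)
(4,0): L (options (3,0)(W), (1,0)(W) are all W)
(4,3): L (options (3,3)(W), (1,3)(W), (4,2)(W), (4,1)(W) are all W)
(5,1): L (options (4,1)(W), (2,1)(W), (5,0)(W) are all W)
(5,4): L (options (4,4)(W), (2,4)(W), (5,3)(W), (5,2)(W) are all W)
(6,0): L (options (5,0)(W), (3,0)(W) are all W)
(6,3): L (options (5,3)(W), (3,3)(W), (6,2)(W), (6,1)(W) are all W)
Every other cell has at least one move into one of the L cells above, so it is W.
L cells per row: a=0: 2, a=1: 2, a=2: 2, a=3: 2, a=4: 2, a=5: 2, a=6: 2; total 14.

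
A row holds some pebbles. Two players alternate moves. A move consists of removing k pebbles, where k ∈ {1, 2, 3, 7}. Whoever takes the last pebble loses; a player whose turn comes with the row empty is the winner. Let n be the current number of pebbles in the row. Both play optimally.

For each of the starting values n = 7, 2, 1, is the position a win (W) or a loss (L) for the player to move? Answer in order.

7: W, 2: W, 1: L

Positions with no move are W. A position that does have a move is losing for the player to move precisely when every available move leads to a winning position for the opponent. Fill in the labels:
n=0: no move; the opponent has just taken the last pebble and therefore loses → W
n=1: →0(W) only, which is W, so L
n=2: →1(L), so W
n=3: →1(L), so W
n=4: →1(L), so W
n=5: →4(W), 3(W), 2(W) — all W, so L
n=6: →5(L), so W
n=7: →5(L), so W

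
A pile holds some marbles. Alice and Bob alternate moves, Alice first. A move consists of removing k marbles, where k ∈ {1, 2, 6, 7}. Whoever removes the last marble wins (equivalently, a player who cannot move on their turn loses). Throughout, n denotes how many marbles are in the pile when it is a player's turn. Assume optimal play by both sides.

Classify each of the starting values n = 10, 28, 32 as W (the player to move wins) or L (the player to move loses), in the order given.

Work bottom-up. With no move the player to move loses. Otherwise the position is W if at least one move leads to an L position for the opponent, and L if every move leads to a W.
n=0: no move → L
n=1: W (go to 0, an L position)
n=2: W (go to 0, an L position)
n=3: L (options 2(W), 1(W) are all W)
n=4: W (go to 3, an L position)
n=5: W (go to 3, an L position)
n=6: W (go to 0, an L position)
n=7: W (go to 0, an L position)
n=8: L (options 7(W), 6(W), 2(W), 1(W) are all W)
n=9: W (go to 8, an L position)
n=10: W (go to 8, an L position)
n=11: L (options 10(W), 9(W), 5(W), 4(W) are all W)
n=12: W (go to 11, an L position)
n=13: W (go to 11, an L position)
n=14: W (go to 8, an L position)
n=15: W (go to 8, an L position)
n=16: L (options 15(W), 14(W), 10(W), 9(W) are all W)
n=17: W (go to 16, an L position)
n=18: W (go to 16, an L position)
n=19: L (options 18(W), 17(W), 13(W), 12(W) are all W)
n=20: W (go to 19, an L position)
n=21: W (go to 19, an L position)
n=22: W (go to 16, an L position)
n=23: W (go to 16, an L position)
n=24: L (options 23(W), 22(W), 18(W), 17(W) are all W)
n=25: W (go to 24, an L position)
n=26: W (go to 24, an L position)
n=27: L (options 26(W), 25(W), 21(W), 20(W) are all W)
n=28: W (go to 27, an L position)
n=29: W (go to 27, an L position)
n=30: W (go to 24, an L position)
n=31: W (go to 24, an L position)
n=32: L (options 31(W), 30(W), 26(W), 25(W) are all W)

10: W, 28: W, 32: L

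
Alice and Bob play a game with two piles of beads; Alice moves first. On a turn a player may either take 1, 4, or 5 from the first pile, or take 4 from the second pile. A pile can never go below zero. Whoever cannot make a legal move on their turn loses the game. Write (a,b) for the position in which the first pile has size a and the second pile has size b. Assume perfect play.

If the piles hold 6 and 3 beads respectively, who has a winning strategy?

Alice wins.

Build the W/L table. Terminal = L. A non-terminal position is W if it has a move to some L; otherwise it is L.
No move ever increases a pile, so every position that can arise here has a ≤ 6 and b ≤ 3; it is enough to label the cells with 0 ≤ a ≤ 6 and 0 ≤ b ≤ 3.
Every move lowers a or b (never raises either), so fill the grid row by row in increasing a, and left to right within a row: each cell's successors are then already labelled.
      b=0  b=1  b=2  b=3
a=0:    L    L    L    L
a=1:    W    W    W    W
a=2:    L    L    L    L
a=3:    W    W    W    W
a=4:    W    W    W    W
a=5:    W    W    W    W
a=6:    W    W    W    W
Cells with no legal move (terminal, hence L): (0,0), (0,1), (0,2), (0,3).
The remaining L cells, each justified by listing all of its moves:
(2,0): L (sole option (1,0)(W) is W)
(2,1): L (sole option (1,1)(W) is W)
(2,2): L (sole option (1,2)(W) is W)
(2,3): L (sole option (1,3)(W) is W)
Every other cell has at least one move into one of the L cells above, so it is W.
The starting position (6,3) is W: Alice should move to (2,3), handing over an L position.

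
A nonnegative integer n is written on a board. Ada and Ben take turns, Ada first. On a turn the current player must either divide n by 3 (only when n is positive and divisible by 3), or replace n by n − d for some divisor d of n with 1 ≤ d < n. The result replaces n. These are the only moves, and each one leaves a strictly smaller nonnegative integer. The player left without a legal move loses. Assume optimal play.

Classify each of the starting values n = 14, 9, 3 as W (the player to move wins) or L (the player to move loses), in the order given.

Label each position W (a win for the player to move) or L (a loss). A position with no legal move is L; any other position is W exactly when some move reaches an L, and L when every move reaches a W.
n=0: no move → L
n=1: no move → L
n=2: can move to 1, which is L ⇒ W
n=3: can move to 1, which is L ⇒ W
n=4: moves to 2(W), 3(W); every one is W ⇒ L
n=5: can move to 4, which is L ⇒ W
n=6: can move to 4, which is L ⇒ W
n=7: the only move is to 6(W), a W ⇒ L
n=8: can move to 4, which is L ⇒ W
n=9: moves to 3(W), 6(W), 8(W); every one is W ⇒ L
n=10: can move to 9, which is L ⇒ W
n=11: the only move is to 10(W), a W ⇒ L
n=12: can move to 4, which is L ⇒ W
n=13: the only move is to 12(W), a W ⇒ L
n=14: can move to 7, which is L ⇒ W

14: W, 9: L, 3: W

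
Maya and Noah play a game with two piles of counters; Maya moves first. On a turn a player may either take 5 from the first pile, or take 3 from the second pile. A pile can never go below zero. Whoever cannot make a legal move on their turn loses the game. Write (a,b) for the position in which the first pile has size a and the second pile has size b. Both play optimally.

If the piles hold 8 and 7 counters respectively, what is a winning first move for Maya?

Move to (3,7).

Label each position W (a win for the player to move) or L (a loss). A position with no legal move is L; any other position is W exactly when some move reaches an L, and L when every move reaches a W.
No move ever increases a pile, so every position that can arise here has a ≤ 8 and b ≤ 7; it is enough to label the cells with 0 ≤ a ≤ 8 and 0 ≤ b ≤ 7.
Every move lowers a or b (never raises either), so fill the grid row by row in increasing a, and left to right within a row: each cell's successors are then already labelled.
      b=0  b=1  b=2  b=3  b=4  b=5  b=6  b=7
a=0:    L    L    L    W    W    W    L    L
a=1:    L    L    L    W    W    W    L    L
a=2:    L    L    L    W    W    W    L    L
a=3:    L    L    L    W    W    W    L    L
a=4:    L    L    L    W    W    W    L    L
a=5:    W    W    W    L    L    L    W    W
a=6:    W    W    W    L    L    L    W    W
a=7:    W    W    W    L    L    L    W    W
a=8:    W    W    W    L    L    L    W    W
Cells with no legal move (terminal, hence L): (0,0), (0,1), (0,2), (1,0), (1,1), (1,2), (2,0), (2,1), (2,2), (3,0), (3,1), (3,2), (4,0), (4,1), (4,2).
The remaining L cells, each justified by listing all of its moves:
(0,6): the only move is to (0,3)(W), a W ⇒ L
(0,7): the only move is to (0,4)(W), a W ⇒ L
(1,6): the only move is to (1,3)(W), a W ⇒ L
(1,7): the only move is to (1,4)(W), a W ⇒ L
(2,6): the only move is to (2,3)(W), a W ⇒ L
(2,7): the only move is to (2,4)(W), a W ⇒ L
(3,6): the only move is to (3,3)(W), a W ⇒ L
(3,7): the only move is to (3,4)(W), a W ⇒ L
(4,6): the only move is to (4,3)(W), a W ⇒ L
(4,7): the only move is to (4,4)(W), a W ⇒ L
(5,3): moves to (0,3)(W), (5,0)(W); every one is W ⇒ L
(5,4): moves to (0,4)(W), (5,1)(W); every one is W ⇒ L
(5,5): moves to (0,5)(W), (5,2)(W); every one is W ⇒ L
(6,3): moves to (1,3)(W), (6,0)(W); every one is W ⇒ L
(6,4): moves to (1,4)(W), (6,1)(W); every one is W ⇒ L
(6,5): moves to (1,5)(W), (6,2)(W); every one is W ⇒ L
(7,3): moves to (2,3)(W), (7,0)(W); every one is W ⇒ L
(7,4): moves to (2,4)(W), (7,1)(W); every one is W ⇒ L
(7,5): moves to (2,5)(W), (7,2)(W); every one is W ⇒ L
(8,3): moves to (3,3)(W), (8,0)(W); every one is W ⇒ L
(8,4): moves to (3,4)(W), (8,1)(W); every one is W ⇒ L
(8,5): moves to (3,5)(W), (8,2)(W); every one is W ⇒ L
Every other cell has at least one move into one of the L cells above, so it is W.
From (8,7), the L positions reachable in one move are: (3,7), (8,4). Any move reaching one of these is winning.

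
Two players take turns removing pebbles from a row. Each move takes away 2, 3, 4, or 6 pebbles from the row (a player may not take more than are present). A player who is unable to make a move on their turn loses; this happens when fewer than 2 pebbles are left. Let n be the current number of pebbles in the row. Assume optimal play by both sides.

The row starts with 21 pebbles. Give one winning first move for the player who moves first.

Remove 4, leaving 17.

Compute win/loss labels from the base case upward. A position with no move is L. Any other position is W if it can reach an L in one move, else L.
n=0: no move → L
n=1: no move → L
n=2: can move to 0, which is L ⇒ W
n=3: can move to 1, which is L ⇒ W
n=4: can move to 1, which is L ⇒ W
n=5: can move to 1, which is L ⇒ W
n=6: can move to 0, which is L ⇒ W
n=7: can move to 1, which is L ⇒ W
n=8: moves to 6(W), 5(W), 4(W), 2(W); every one is W ⇒ L
n=9: moves to 7(W), 6(W), 5(W), 3(W); every one is W ⇒ L
n=10: can move to 8, which is L ⇒ W
n=11: can move to 9, which is L ⇒ W
n=12: can move to 9, which is L ⇒ W
n=13: can move to 9, which is L ⇒ W
n=14: can move to 8, which is L ⇒ W
n=15: can move to 9, which is L ⇒ W
n=16: moves to 14(W), 13(W), 12(W), 10(W); every one is W ⇒ L
n=17: moves to 15(W), 14(W), 13(W), 11(W); every one is W ⇒ L
n=18: can move to 16, which is L ⇒ W
n=19: can move to 17, which is L ⇒ W
n=20: can move to 17, which is L ⇒ W
n=21: can move to 17, which is L ⇒ W
From 21, the L positions reachable in one move are: 17.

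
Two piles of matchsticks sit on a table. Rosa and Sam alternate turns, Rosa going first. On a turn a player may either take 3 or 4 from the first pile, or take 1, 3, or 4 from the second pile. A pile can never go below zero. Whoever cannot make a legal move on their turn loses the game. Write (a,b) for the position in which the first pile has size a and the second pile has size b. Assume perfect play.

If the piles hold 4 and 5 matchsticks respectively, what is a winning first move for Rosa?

Classify positions by backward induction: terminal positions (no move available) are L. From any other position, the mover wins iff some move reaches an L.
No move ever increases a pile, so every position that can arise here has a ≤ 4 and b ≤ 5; it is enough to label the cells with 0 ≤ a ≤ 4 and 0 ≤ b ≤ 5.
Every move lowers a or b (never raises either), so fill the grid row by row in increasing a, and left to right within a row: each cell's successors are then already labelled.
      b=0  b=1  b=2  b=3  b=4  b=5
a=0:    L    W    L    W    W    W
a=1:    L    W    L    W    W    W
a=2:    L    W    L    W    W    W
a=3:    W    L    W    L    W    W
a=4:    W    L    W    L    W    W
Cells with no legal move (terminal, hence L): (0,0), (1,0), (2,0).
The remaining L cells, each justified by listing all of its moves:
(0,2): only reaches (0,1)(W), which is W → L
(1,2): only reaches (1,1)(W), which is W → L
(2,2): only reaches (2,1)(W), which is W → L
(3,1): only reaches (0,1)(W), (3,0)(W), all W → L
(3,3): only reaches (0,3)(W), (3,2)(W), (3,0)(W), all W → L
(4,1): only reaches (1,1)(W), (0,1)(W), (4,0)(W), all W → L
(4,3): only reaches (1,3)(W), (0,3)(W), (4,2)(W), (4,0)(W), all W → L
Every other cell has at least one move into one of the L cells above, so it is W.
From (4,5), the L positions reachable in one move are: (4,1).

Move to (4,1).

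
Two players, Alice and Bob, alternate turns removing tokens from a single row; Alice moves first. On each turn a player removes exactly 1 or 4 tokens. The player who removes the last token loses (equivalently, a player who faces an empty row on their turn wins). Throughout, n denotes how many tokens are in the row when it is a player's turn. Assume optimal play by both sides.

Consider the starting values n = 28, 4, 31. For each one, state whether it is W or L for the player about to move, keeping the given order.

Work bottom-up. With no move the player to move wins. Otherwise the position is W if at least one move leads to an L position for the opponent, and L if every move leads to a W.
n=0: no move; the opponent has just taken the last token and therefore loses → W
n=1: →0(W) only, which is W, so L
n=2: →1(L), so W
n=3: →2(W) only, which is W, so L
n=4: →3(L), so W
n=5: →1(L), so W
n=6: →5(W), 2(W) — all W, so L
n=7: →6(L), so W
n=8: →7(W), 4(W) — all W, so L
n=9: →8(L), so W
n=10: →6(L), so W
n=11: →10(W), 7(W) — all W, so L
n=12: →11(L), so W
n=13: →12(W), 9(W) — all W, so L
n=14: →13(L), so W
n=15: →11(L), so W
n=16: →15(W), 12(W) — all W, so L
n=17: →16(L), so W
n=18: →17(W), 14(W) — all W, so L
n=19: →18(L), so W
n=20: →16(L), so W
n=21: →20(W), 17(W) — all W, so L
n=22: →21(L), so W
n=23: →22(W), 19(W) — all W, so L
n=24: →23(L), so W
n=25: →21(L), so W
n=26: →25(W), 22(W) — all W, so L
n=27: →26(L), so W
n=28: →27(W), 24(W) — all W, so L
n=29: →28(L), so W
n=30: →26(L), so W
n=31: →30(W), 27(W) — all W, so L

28: L, 4: W, 31: L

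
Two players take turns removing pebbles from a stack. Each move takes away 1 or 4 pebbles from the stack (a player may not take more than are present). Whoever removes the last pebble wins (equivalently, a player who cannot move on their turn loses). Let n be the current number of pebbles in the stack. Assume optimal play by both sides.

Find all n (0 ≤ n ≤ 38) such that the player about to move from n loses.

Build the W/L table. Terminal = L. A non-terminal position is W if it has a move to some L; otherwise it is L.
n=0: no move → L
n=1: can move to 0, which is L ⇒ W
n=2: the only move is to 1(W), a W ⇒ L
n=3: can move to 2, which is L ⇒ W
n=4: can move to 0, which is L ⇒ W
n=5: moves to 4(W), 1(W); every one is W ⇒ L
n=6: can move to 5, which is L ⇒ W
n=7: moves to 6(W), 3(W); every one is W ⇒ L
n=8: can move to 7, which is L ⇒ W
n=9: can move to 5, which is L ⇒ W
n=10: moves to 9(W), 6(W); every one is W ⇒ L
n=11: can move to 10, which is L ⇒ W
n=12: moves to 11(W), 8(W); every one is W ⇒ L
n=13: can move to 12, which is L ⇒ W
n=14: can move to 10, which is L ⇒ W
n=15: moves to 14(W), 11(W); every one is W ⇒ L
n=16: can move to 15, which is L ⇒ W
n=17: moves to 16(W), 13(W); every one is W ⇒ L
n=18: can move to 17, which is L ⇒ W
n=19: can move to 15, which is L ⇒ W
n=20: moves to 19(W), 16(W); every one is W ⇒ L
n=21: can move to 20, which is L ⇒ W
n=22: moves to 21(W), 18(W); every one is W ⇒ L
n=23: can move to 22, which is L ⇒ W
n=24: can move to 20, which is L ⇒ W
n=25: moves to 24(W), 21(W); every one is W ⇒ L
n=26: can move to 25, which is L ⇒ W
n=27: moves to 26(W), 23(W); every one is W ⇒ L
n=28: can move to 27, which is L ⇒ W
n=29: can move to 25, which is L ⇒ W
n=30: moves to 29(W), 26(W); every one is W ⇒ L
n=31: can move to 30, which is L ⇒ W
n=32: moves to 31(W), 28(W); every one is W ⇒ L
n=33: can move to 32, which is L ⇒ W
n=34: can move to 30, which is L ⇒ W
n=35: moves to 34(W), 31(W); every one is W ⇒ L
n=36: can move to 35, which is L ⇒ W
n=37: moves to 36(W), 33(W); every one is W ⇒ L
n=38: can move to 37, which is L ⇒ W
Reading off the rows marked L gives the requested list; there are 16 such values of n.

0, 2, 5, 7, 10, 12, 15, 17, 20, 22, 25, 27, 30, 32, 35, 37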